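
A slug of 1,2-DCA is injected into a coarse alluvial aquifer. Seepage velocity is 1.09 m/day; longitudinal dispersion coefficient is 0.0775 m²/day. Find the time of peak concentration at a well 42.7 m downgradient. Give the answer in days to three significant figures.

For the 1D instantaneous-source solution, setting ∂C/∂t = 0 at fixed x gives v²t² + 2Dt − x² = 0, so t = (√(D² + v²x²) − D)/v².
√(D² + v²x²) = √(0.0775² + 1.09² × 42.7²) = 46.54; v² = 1.1881.
t = (46.54 − 0.0775)/1.1881 = 39.1 days (vs. the pure-advection estimate x/v = 39.2 d).

39.1 days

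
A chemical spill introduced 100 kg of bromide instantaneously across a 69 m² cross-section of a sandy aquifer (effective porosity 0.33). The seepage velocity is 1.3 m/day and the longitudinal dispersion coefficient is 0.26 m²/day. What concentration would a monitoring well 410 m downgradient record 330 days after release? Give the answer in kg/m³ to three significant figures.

For an instantaneous plane source, C(x,t) = M/(n_e·A·√(4πDt)) · exp(−(x−vt)²/(4Dt)), with n_e·A the pore (flow) area.
Plume center vt = 1.3 × 330 = 429 m, so the well at 410 m is 19 m upgradient of the peak.
√(4πDt) = 32.84 m, giving peak height M/(n_e·A·√(4πDt)) = 100/(0.33 × 69 × 32.84) = 0.1337 kg/m³.
(x−vt)²/(4Dt) = (-19)²/(4 × 0.26 × 330) = 1.052; exp(−1.052) = 0.3492.
C = 0.1337 × 0.3492 = 0.0467 kg/m³.

0.0467 kg/m³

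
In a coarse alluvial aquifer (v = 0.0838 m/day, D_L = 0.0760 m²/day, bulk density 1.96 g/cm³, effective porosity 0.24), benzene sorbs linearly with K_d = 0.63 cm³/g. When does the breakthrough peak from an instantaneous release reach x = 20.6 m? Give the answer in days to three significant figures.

Retardation factor R = 1 + ρ_b·K_d/n = 1 + 1.96 × 0.63/0.24 = 6.145.
Sorption retards both mechanisms: v_R = v/R = 0.01364 m/day, D_R = D/R = 0.01237 m²/day.
Peak time from v_R²t² + 2D_R t − x² = 0: t = (√(D_R² + v_R²x²) − D_R)/v_R².
√(D_R² + v_R²x²) = √(0.01237² + 0.01364² × 20.6²) = 0.2813; v_R² = 0.0001860.
t = (0.2813 − 0.01237)/0.0001860 = 1450 days.

1450 days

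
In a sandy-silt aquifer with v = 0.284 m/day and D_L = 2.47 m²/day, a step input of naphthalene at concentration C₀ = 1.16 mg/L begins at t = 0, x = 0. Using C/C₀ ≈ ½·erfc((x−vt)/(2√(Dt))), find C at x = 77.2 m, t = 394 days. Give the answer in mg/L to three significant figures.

For a continuous step input, C/C₀ ≈ ½·erfc((x−vt)/(2√(Dt))).
vt = 0.284 × 394 = 111.896 m and 2√(Dt) = 2√(2.47 × 394) = 62.39 m.
Argument (x−vt)/(2√(Dt)) = (77.2 − 111.896)/62.39 = -0.5561; ½·erfc(-0.5561) = 0.7842.
C = 1.16 × 0.7842 = 0.910 mg/L.

0.910 mg/L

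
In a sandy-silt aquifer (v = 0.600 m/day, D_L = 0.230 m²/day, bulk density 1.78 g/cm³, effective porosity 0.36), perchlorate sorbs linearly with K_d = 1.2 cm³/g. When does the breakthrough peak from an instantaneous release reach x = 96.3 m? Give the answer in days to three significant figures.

1110 days

Retardation factor R = 1 + ρ_b·K_d/n = 1 + 1.78 × 1.2/0.36 = 6.933.
Sorption retards both mechanisms: v_R = v/R = 0.08654 m/day, D_R = D/R = 0.03317 m²/day.
Peak time from v_R²t² + 2D_R t − x² = 0: t = (√(D_R² + v_R²x²) − D_R)/v_R².
√(D_R² + v_R²x²) = √(0.03317² + 0.08654² × 96.3²) = 8.334; v_R² = 0.007489.
t = (8.334 − 0.03317)/0.007489 = 1110 days.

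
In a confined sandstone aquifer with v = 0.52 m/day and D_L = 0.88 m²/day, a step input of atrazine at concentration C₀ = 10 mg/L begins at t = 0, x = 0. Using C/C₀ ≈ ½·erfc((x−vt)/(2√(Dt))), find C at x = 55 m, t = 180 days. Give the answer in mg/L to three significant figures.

For a continuous step input, C/C₀ ≈ ½·erfc((x−vt)/(2√(Dt))).
vt = 0.52 × 180 = 93.6 m and 2√(Dt) = 2√(0.88 × 180) = 25.17 m.
Argument (x−vt)/(2√(Dt)) = (55 − 93.6)/25.17 = -1.534; ½·erfc(-1.534) = 0.9850.
C = 10 × 0.9850 = 9.85 mg/L.

9.85 mg/L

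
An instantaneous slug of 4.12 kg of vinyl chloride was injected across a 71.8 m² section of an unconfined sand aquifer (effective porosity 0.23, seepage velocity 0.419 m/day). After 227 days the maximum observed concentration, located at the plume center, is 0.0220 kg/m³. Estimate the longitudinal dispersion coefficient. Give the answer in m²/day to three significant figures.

0.0451 m²/day

At the plume center C_max = M/(n_e·A·√(4πDt)), so D = M²/(4πt·(n_e·A·C_max)²).
n_e·A·C_max = 0.23 × 71.8 × 0.0220 = 0.3633 kg/m.
D = 4.12²/(4π × 227 × 0.3633²) = 0.0451 m²/day.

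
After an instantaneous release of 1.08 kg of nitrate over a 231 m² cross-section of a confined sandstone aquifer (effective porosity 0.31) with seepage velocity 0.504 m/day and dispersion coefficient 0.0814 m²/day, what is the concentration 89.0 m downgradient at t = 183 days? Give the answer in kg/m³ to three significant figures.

0.000925 kg/m³

For an instantaneous plane source, C(x,t) = M/(n_e·A·√(4πDt)) · exp(−(x−vt)²/(4Dt)), with n_e·A the pore (flow) area.
Plume center vt = 0.504 × 183 = 92.232 m, so the well at 89.0 m is 3.232 m upgradient of the peak.
√(4πDt) = 13.68 m, giving peak height M/(n_e·A·√(4πDt)) = 1.08/(0.31 × 231 × 13.68) = 0.001102 kg/m³.
(x−vt)²/(4Dt) = (-3.232)²/(4 × 0.0814 × 183) = 0.1753; exp(−0.1753) = 0.8392.
C = 0.001102 × 0.8392 = 0.000925 kg/m³.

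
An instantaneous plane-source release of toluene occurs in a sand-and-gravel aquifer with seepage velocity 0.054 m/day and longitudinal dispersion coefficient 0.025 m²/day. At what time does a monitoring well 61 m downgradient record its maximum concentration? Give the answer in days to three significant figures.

For the 1D instantaneous-source solution, setting ∂C/∂t = 0 at fixed x gives v²t² + 2Dt − x² = 0, so t = (√(D² + v²x²) − D)/v².
√(D² + v²x²) = √(0.025² + 0.054² × 61²) = 3.294; v² = 0.002916.
t = (3.294 − 0.025)/0.002916 = 1120 days (vs. the pure-advection estimate x/v = 1130 d).

1120 days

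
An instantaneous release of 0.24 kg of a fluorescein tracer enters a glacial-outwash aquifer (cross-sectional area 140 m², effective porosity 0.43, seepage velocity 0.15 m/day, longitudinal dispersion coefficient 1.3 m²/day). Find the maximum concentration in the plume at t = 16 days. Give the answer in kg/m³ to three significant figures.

The peak of an instantaneous 1D plume sits at x = vt; there the Gaussian factor is 1 and C_max = M/(n_e·A·√(4πDt)), where n_e·A is the pore area the mass is dissolved in.
√(4πDt) = √(4π × 1.3 × 16) = 16.17 m, so C_max = 0.24/(0.43 × 140 × 16.17) = 0.000247 kg/m³.

0.000247 kg/m³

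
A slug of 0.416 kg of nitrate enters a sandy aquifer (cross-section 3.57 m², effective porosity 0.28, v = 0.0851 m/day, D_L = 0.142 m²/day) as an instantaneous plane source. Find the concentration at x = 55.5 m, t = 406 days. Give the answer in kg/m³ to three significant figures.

0.00231 kg/m³

For an instantaneous plane source, C(x,t) = M/(n_e·A·√(4πDt)) · exp(−(x−vt)²/(4Dt)), with n_e·A the pore (flow) area.
Plume center vt = 0.0851 × 406 = 34.5506 m, so the well at 55.5 m is 20.9494 m downgradient of the peak.
√(4πDt) = 26.92 m, giving peak height M/(n_e·A·√(4πDt)) = 0.416/(0.28 × 3.57 × 26.92) = 0.01546 kg/m³.
(x−vt)²/(4Dt) = (20.9494)²/(4 × 0.142 × 406) = 1.903; exp(−1.903) = 0.1491.
C = 0.01546 × 0.1491 = 0.00231 kg/m³.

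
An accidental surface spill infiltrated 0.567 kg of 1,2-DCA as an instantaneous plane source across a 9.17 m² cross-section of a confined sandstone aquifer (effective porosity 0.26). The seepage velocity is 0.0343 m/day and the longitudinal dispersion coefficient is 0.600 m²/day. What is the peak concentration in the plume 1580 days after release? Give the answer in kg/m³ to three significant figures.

The peak of an instantaneous 1D plume sits at x = vt; there the Gaussian factor is 1 and C_max = M/(n_e·A·√(4πDt)), where n_e·A is the pore area the mass is dissolved in.
√(4πDt) = √(4π × 0.600 × 1580) = 109.1 m, so C_max = 0.567/(0.26 × 9.17 × 109.1) = 0.00218 kg/m³.

0.00218 kg/m³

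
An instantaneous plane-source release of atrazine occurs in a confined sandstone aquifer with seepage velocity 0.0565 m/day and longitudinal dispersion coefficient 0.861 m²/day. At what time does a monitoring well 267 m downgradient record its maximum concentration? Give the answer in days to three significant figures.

4460 days

For the 1D instantaneous-source solution, setting ∂C/∂t = 0 at fixed x gives v²t² + 2Dt − x² = 0, so t = (√(D² + v²x²) − D)/v².
√(D² + v²x²) = √(0.861² + 0.0565² × 267²) = 15.11; v² = 0.00319225.
t = (15.11 − 0.861)/0.00319225 = 4460 days (vs. the pure-advection estimate x/v = 4730 d).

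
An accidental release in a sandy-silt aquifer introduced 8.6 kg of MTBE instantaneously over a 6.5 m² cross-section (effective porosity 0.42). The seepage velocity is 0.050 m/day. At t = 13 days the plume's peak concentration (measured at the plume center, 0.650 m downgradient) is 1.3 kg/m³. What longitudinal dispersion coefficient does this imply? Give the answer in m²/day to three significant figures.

At the plume center C_max = M/(n_e·A·√(4πDt)), so D = M²/(4πt·(n_e·A·C_max)²).
n_e·A·C_max = 0.42 × 6.5 × 1.3 = 3.549 kg/m.
D = 8.6²/(4π × 13 × 3.549²) = 0.0359 m²/day.

0.0359 m²/day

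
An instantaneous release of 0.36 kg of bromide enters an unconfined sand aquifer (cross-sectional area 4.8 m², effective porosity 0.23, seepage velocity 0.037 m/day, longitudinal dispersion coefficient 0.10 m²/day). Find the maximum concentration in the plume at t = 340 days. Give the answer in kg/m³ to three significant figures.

The peak of an instantaneous 1D plume sits at x = vt; there the Gaussian factor is 1 and C_max = M/(n_e·A·√(4πDt)), where n_e·A is the pore area the mass is dissolved in.
√(4πDt) = √(4π × 0.10 × 340) = 20.67 m, so C_max = 0.36/(0.23 × 4.8 × 20.67) = 0.0158 kg/m³.

0.0158 kg/m³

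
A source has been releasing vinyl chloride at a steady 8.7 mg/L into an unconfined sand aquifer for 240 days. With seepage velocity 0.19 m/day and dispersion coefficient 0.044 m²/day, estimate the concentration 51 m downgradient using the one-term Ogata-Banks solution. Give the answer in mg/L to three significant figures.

For a continuous step input, C/C₀ ≈ ½·erfc((x−vt)/(2√(Dt))).
vt = 0.19 × 240 = 45.6 m and 2√(Dt) = 2√(0.044 × 240) = 6.499 m.
Argument (x−vt)/(2√(Dt)) = (51 − 45.6)/6.499 = 0.8309; ½·erfc(0.8309) = 0.1200.
C = 8.7 × 0.1200 = 1.04 mg/L.

1.04 mg/L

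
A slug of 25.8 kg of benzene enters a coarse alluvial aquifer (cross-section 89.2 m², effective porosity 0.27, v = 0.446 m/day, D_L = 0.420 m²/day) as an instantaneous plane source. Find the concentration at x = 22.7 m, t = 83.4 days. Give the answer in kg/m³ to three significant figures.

0.0114 kg/m³

For an instantaneous plane source, C(x,t) = M/(n_e·A·√(4πDt)) · exp(−(x−vt)²/(4Dt)), with n_e·A the pore (flow) area.
Plume center vt = 0.446 × 83.4 = 37.1964 m, so the well at 22.7 m is 14.4964 m upgradient of the peak.
√(4πDt) = 20.98 m, giving peak height M/(n_e·A·√(4πDt)) = 25.8/(0.27 × 89.2 × 20.98) = 0.05106 kg/m³.
(x−vt)²/(4Dt) = (-14.4964)²/(4 × 0.420 × 83.4) = 1.500; exp(−1.500) = 0.2231.
C = 0.05106 × 0.2231 = 0.0114 kg/m³.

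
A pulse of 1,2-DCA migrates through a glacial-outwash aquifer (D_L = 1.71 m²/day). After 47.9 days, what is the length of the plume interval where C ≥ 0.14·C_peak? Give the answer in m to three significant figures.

The plume is Gaussian with σ = √(2Dt) = √(2 × 1.71 × 47.9) = 12.80 m.
C/C_peak = exp(−Δx²/(2σ²)) = 0.14 ⇒ Δx = σ·√(−2 ln 0.14) = 12.80 × 1.983 = 25.38 m.
Width = 2Δx = 50.8 m.

50.8 m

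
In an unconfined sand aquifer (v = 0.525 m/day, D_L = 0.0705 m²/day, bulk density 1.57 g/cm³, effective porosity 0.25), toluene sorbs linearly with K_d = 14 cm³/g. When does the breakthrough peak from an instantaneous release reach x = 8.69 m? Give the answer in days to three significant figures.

1450 days

Retardation factor R = 1 + ρ_b·K_d/n = 1 + 1.57 × 14/0.25 = 88.92.
Sorption retards both mechanisms: v_R = v/R = 0.005904 m/day, D_R = D/R = 0.0007928 m²/day.
Peak time from v_R²t² + 2D_R t − x² = 0: t = (√(D_R² + v_R²x²) − D_R)/v_R².
√(D_R² + v_R²x²) = √(0.0007928² + 0.005904² × 8.69²) = 0.05131; v_R² = 3.486e-05.
t = (0.05131 − 0.0007928)/3.486e-05 = 1450 days.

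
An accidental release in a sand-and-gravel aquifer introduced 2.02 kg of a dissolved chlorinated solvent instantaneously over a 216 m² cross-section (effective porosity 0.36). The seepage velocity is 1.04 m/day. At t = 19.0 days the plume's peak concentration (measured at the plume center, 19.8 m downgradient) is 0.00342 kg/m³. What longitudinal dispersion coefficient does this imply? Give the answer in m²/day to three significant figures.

At the plume center C_max = M/(n_e·A·√(4πDt)), so D = M²/(4πt·(n_e·A·C_max)²).
n_e·A·C_max = 0.36 × 216 × 0.00342 = 0.2659 kg/m.
D = 2.02²/(4π × 19.0 × 0.2659²) = 0.242 m²/day.

0.242 m²/day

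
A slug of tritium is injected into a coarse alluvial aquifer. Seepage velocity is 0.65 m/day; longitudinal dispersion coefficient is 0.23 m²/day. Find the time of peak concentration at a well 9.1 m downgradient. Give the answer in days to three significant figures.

For the 1D instantaneous-source solution, setting ∂C/∂t = 0 at fixed x gives v²t² + 2Dt − x² = 0, so t = (√(D² + v²x²) − D)/v².
√(D² + v²x²) = √(0.23² + 0.65² × 9.1²) = 5.919; v² = 0.4225.
t = (5.919 − 0.23)/0.4225 = 13.5 days (vs. the pure-advection estimate x/v = 14.0 d).

13.5 days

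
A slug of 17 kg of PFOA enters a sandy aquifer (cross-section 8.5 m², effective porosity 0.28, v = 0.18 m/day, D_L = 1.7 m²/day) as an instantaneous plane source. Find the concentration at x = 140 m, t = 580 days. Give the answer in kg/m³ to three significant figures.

For an instantaneous plane source, C(x,t) = M/(n_e·A·√(4πDt)) · exp(−(x−vt)²/(4Dt)), with n_e·A the pore (flow) area.
Plume center vt = 0.18 × 580 = 104.4 m, so the well at 140 m is 35.6 m downgradient of the peak.
√(4πDt) = 111.3 m, giving peak height M/(n_e·A·√(4πDt)) = 17/(0.28 × 8.5 × 111.3) = 0.06418 kg/m³.
(x−vt)²/(4Dt) = (35.6)²/(4 × 1.7 × 580) = 0.3213; exp(−0.3213) = 0.7252.
C = 0.06418 × 0.7252 = 0.0465 kg/m³.

0.0465 kg/m³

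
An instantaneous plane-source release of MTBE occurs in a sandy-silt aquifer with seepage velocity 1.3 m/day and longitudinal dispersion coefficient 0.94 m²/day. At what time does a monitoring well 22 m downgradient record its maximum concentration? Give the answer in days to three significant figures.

For the 1D instantaneous-source solution, setting ∂C/∂t = 0 at fixed x gives v²t² + 2Dt − x² = 0, so t = (√(D² + v²x²) − D)/v².
√(D² + v²x²) = √(0.94² + 1.3² × 22²) = 28.62; v² = 1.69.
t = (28.62 − 0.94)/1.69 = 16.4 days (vs. the pure-advection estimate x/v = 16.9 d).

16.4 days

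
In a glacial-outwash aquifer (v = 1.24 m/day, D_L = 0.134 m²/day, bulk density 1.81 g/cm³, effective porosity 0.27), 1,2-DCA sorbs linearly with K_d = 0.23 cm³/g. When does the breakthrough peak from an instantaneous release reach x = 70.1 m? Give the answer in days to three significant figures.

Retardation factor R = 1 + ρ_b·K_d/n = 1 + 1.81 × 0.23/0.27 = 2.542.
Sorption retards both mechanisms: v_R = v/R = 0.4878 m/day, D_R = D/R = 0.05271 m²/day.
Peak time from v_R²t² + 2D_R t − x² = 0: t = (√(D_R² + v_R²x²) − D_R)/v_R².
√(D_R² + v_R²x²) = √(0.05271² + 0.4878² × 70.1²) = 34.19; v_R² = 0.2379.
t = (34.19 − 0.05271)/0.2379 = 143 days.

143 days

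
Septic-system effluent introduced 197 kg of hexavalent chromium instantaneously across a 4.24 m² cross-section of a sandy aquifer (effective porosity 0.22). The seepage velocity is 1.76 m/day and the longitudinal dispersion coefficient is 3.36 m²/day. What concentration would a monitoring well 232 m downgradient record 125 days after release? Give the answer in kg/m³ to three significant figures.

For an instantaneous plane source, C(x,t) = M/(n_e·A·√(4πDt)) · exp(−(x−vt)²/(4Dt)), with n_e·A the pore (flow) area.
Plume center vt = 1.76 × 125 = 220 m, so the well at 232 m is 12 m downgradient of the peak.
√(4πDt) = 72.65 m, giving peak height M/(n_e·A·√(4πDt)) = 197/(0.22 × 4.24 × 72.65) = 2.907 kg/m³.
(x−vt)²/(4Dt) = (12)²/(4 × 3.36 × 125) = 0.08571; exp(−0.08571) = 0.9179.
C = 2.907 × 0.9179 = 2.67 kg/m³.

2.67 kg/m³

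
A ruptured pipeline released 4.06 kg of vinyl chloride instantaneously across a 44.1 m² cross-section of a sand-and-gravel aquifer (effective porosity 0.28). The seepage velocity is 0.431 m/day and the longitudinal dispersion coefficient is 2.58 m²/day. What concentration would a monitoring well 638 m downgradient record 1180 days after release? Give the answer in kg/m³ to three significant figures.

0.000425 kg/m³

For an instantaneous plane source, C(x,t) = M/(n_e·A·√(4πDt)) · exp(−(x−vt)²/(4Dt)), with n_e·A the pore (flow) area.
Plume center vt = 0.431 × 1180 = 508.58 m, so the well at 638 m is 129.42 m downgradient of the peak.
√(4πDt) = 195.6 m, giving peak height M/(n_e·A·√(4πDt)) = 4.06/(0.28 × 44.1 × 195.6) = 0.001681 kg/m³.
(x−vt)²/(4Dt) = (129.42)²/(4 × 2.58 × 1180) = 1.375; exp(−1.375) = 0.2528.
C = 0.001681 × 0.2528 = 0.000425 kg/m³.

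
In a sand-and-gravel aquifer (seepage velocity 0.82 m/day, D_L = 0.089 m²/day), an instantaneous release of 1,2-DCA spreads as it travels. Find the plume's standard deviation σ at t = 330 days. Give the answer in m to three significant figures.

7.66 m

Dispersive spreading gives a Gaussian with σ² = 2Dt; advection only shifts the center.
σ = √(2 × 0.089 × 330) = 7.66 m.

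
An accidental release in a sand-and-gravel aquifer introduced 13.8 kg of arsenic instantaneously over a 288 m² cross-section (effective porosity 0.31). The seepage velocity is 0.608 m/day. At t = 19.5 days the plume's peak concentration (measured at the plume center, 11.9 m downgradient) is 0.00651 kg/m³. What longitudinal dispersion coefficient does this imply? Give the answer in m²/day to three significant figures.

At the plume center C_max = M/(n_e·A·√(4πDt)), so D = M²/(4πt·(n_e·A·C_max)²).
n_e·A·C_max = 0.31 × 288 × 0.00651 = 0.5812 kg/m.
D = 13.8²/(4π × 19.5 × 0.5812²) = 2.30 m²/day.

2.30 m²/day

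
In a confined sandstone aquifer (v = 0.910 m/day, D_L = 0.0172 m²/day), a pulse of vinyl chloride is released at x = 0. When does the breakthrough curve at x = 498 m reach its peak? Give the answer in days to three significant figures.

For the 1D instantaneous-source solution, setting ∂C/∂t = 0 at fixed x gives v²t² + 2Dt − x² = 0, so t = (√(D² + v²x²) − D)/v².
√(D² + v²x²) = √(0.0172² + 0.910² × 498²) = 453.2; v² = 0.8281.
t = (453.2 − 0.0172)/0.8281 = 547 days (vs. the pure-advection estimate x/v = 547 d).

547 days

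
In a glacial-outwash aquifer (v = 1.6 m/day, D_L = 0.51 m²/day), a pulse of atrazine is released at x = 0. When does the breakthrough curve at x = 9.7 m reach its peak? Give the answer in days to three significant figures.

For the 1D instantaneous-source solution, setting ∂C/∂t = 0 at fixed x gives v²t² + 2Dt − x² = 0, so t = (√(D² + v²x²) − D)/v².
√(D² + v²x²) = √(0.51² + 1.6² × 9.7²) = 15.53; v² = 2.56.
t = (15.53 − 0.51)/2.56 = 5.87 days (vs. the pure-advection estimate x/v = 6.06 d).

5.87 days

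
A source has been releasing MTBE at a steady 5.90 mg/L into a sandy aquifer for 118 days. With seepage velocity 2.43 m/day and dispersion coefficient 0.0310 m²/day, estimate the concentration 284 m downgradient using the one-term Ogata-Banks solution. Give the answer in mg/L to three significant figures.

4.98 mg/L

For a continuous step input, C/C₀ ≈ ½·erfc((x−vt)/(2√(Dt))).
vt = 2.43 × 118 = 286.74 m and 2√(Dt) = 2√(0.0310 × 118) = 3.825 m.
Argument (x−vt)/(2√(Dt)) = (284 − 286.74)/3.825 = -0.7163; ½·erfc(-0.7163) = 0.8445.
C = 5.90 × 0.8445 = 4.98 mg/L.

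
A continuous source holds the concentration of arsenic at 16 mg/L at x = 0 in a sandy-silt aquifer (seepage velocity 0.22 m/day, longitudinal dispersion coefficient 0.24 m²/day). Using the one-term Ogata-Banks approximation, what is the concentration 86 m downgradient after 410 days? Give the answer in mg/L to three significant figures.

For a continuous step input, C/C₀ ≈ ½·erfc((x−vt)/(2√(Dt))).
vt = 0.22 × 410 = 90.2 m and 2√(Dt) = 2√(0.24 × 410) = 19.84 m.
Argument (x−vt)/(2√(Dt)) = (86 − 90.2)/19.84 = -0.2117; ½·erfc(-0.2117) = 0.6177.
C = 16 × 0.6177 = 9.88 mg/L.

9.88 mg/L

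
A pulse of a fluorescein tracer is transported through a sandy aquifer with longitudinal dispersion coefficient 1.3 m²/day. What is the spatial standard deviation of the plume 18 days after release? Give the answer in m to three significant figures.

6.84 m

Dispersive spreading gives a Gaussian with σ² = 2Dt; advection only shifts the center.
σ = √(2 × 1.3 × 18) = 6.84 m.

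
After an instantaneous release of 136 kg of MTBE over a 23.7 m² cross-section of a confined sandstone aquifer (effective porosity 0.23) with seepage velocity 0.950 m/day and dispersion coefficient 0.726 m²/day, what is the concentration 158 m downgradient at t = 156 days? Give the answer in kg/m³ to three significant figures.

0.535 kg/m³

For an instantaneous plane source, C(x,t) = M/(n_e·A·√(4πDt)) · exp(−(x−vt)²/(4Dt)), with n_e·A the pore (flow) area.
Plume center vt = 0.950 × 156 = 148.2 m, so the well at 158 m is 9.8 m downgradient of the peak.
√(4πDt) = 37.73 m, giving peak height M/(n_e·A·√(4πDt)) = 136/(0.23 × 23.7 × 37.73) = 0.6613 kg/m³.
(x−vt)²/(4Dt) = (9.8)²/(4 × 0.726 × 156) = 0.2120; exp(−0.2120) = 0.8090.
C = 0.6613 × 0.8090 = 0.535 kg/m³.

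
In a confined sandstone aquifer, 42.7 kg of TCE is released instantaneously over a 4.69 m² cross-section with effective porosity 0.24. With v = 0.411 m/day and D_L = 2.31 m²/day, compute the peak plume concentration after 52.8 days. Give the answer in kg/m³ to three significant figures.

The peak of an instantaneous 1D plume sits at x = vt; there the Gaussian factor is 1 and C_max = M/(n_e·A·√(4πDt)), where n_e·A is the pore area the mass is dissolved in.
√(4πDt) = √(4π × 2.31 × 52.8) = 39.15 m, so C_max = 42.7/(0.24 × 4.69 × 39.15) = 0.969 kg/m³.

0.969 kg/m³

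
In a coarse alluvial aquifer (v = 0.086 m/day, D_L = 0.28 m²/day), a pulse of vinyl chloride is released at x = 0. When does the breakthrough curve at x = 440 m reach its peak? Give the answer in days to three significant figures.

5080 days

For the 1D instantaneous-source solution, setting ∂C/∂t = 0 at fixed x gives v²t² + 2Dt − x² = 0, so t = (√(D² + v²x²) − D)/v².
√(D² + v²x²) = √(0.28² + 0.086² × 440²) = 37.84; v² = 0.007396.
t = (37.84 − 0.28)/0.007396 = 5080 days (vs. the pure-advection estimate x/v = 5120 d).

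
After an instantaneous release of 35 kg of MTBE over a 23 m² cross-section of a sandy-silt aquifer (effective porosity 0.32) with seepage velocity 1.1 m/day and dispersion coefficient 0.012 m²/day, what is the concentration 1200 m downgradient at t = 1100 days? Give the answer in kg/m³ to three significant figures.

0.0556 kg/m³

For an instantaneous plane source, C(x,t) = M/(n_e·A·√(4πDt)) · exp(−(x−vt)²/(4Dt)), with n_e·A the pore (flow) area.
Plume center vt = 1.1 × 1100 = 1210 m, so the well at 1200 m is 10 m upgradient of the peak.
√(4πDt) = 12.88 m, giving peak height M/(n_e·A·√(4πDt)) = 35/(0.32 × 23 × 12.88) = 0.3692 kg/m³.
(x−vt)²/(4Dt) = (-10)²/(4 × 0.012 × 1100) = 1.894; exp(−1.894) = 0.1505.
C = 0.3692 × 0.1505 = 0.0556 kg/m³.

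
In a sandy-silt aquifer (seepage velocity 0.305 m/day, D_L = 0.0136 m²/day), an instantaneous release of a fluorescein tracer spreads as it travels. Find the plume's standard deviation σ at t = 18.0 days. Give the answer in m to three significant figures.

0.700 m

Dispersive spreading gives a Gaussian with σ² = 2Dt; advection only shifts the center.
σ = √(2 × 0.0136 × 18.0) = 0.700 m.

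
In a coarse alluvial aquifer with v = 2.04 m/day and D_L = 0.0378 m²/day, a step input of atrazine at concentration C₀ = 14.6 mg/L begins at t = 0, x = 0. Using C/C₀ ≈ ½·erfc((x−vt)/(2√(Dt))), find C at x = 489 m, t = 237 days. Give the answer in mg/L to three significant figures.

1.40 mg/L

For a continuous step input, C/C₀ ≈ ½·erfc((x−vt)/(2√(Dt))).
vt = 2.04 × 237 = 483.48 m and 2√(Dt) = 2√(0.0378 × 237) = 5.986 m.
Argument (x−vt)/(2√(Dt)) = (489 − 483.48)/5.986 = 0.9222; ½·erfc(0.9222) = 0.09608.
C = 14.6 × 0.09608 = 1.40 mg/L.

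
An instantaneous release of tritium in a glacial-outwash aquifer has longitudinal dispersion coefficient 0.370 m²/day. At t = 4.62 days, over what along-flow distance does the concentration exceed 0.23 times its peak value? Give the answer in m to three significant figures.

6.34 m

The plume is Gaussian with σ = √(2Dt) = √(2 × 0.370 × 4.62) = 1.849 m.
C/C_peak = exp(−Δx²/(2σ²)) = 0.23 ⇒ Δx = σ·√(−2 ln 0.23) = 1.849 × 1.714 = 3.169 m.
Width = 2Δx = 6.34 m.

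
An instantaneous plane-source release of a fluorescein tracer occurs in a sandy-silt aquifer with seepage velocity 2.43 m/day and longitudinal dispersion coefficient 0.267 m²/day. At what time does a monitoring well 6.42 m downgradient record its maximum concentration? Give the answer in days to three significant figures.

2.60 days

For the 1D instantaneous-source solution, setting ∂C/∂t = 0 at fixed x gives v²t² + 2Dt − x² = 0, so t = (√(D² + v²x²) − D)/v².
√(D² + v²x²) = √(0.267² + 2.43² × 6.42²) = 15.60; v² = 5.9049.
t = (15.60 − 0.267)/5.9049 = 2.60 days (vs. the pure-advection estimate x/v = 2.64 d).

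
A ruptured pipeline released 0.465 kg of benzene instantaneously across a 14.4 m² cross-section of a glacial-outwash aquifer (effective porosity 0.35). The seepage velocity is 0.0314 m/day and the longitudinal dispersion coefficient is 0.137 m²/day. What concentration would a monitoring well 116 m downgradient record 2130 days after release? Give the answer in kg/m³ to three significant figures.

For an instantaneous plane source, C(x,t) = M/(n_e·A·√(4πDt)) · exp(−(x−vt)²/(4Dt)), with n_e·A the pore (flow) area.
Plume center vt = 0.0314 × 2130 = 66.882 m, so the well at 116 m is 49.118 m downgradient of the peak.
√(4πDt) = 60.56 m, giving peak height M/(n_e·A·√(4πDt)) = 0.465/(0.35 × 14.4 × 60.56) = 0.001523 kg/m³.
(x−vt)²/(4Dt) = (49.118)²/(4 × 0.137 × 2130) = 2.067; exp(−2.067) = 0.1266.
C = 0.001523 × 0.1266 = 0.000193 kg/m³.

0.000193 kg/m³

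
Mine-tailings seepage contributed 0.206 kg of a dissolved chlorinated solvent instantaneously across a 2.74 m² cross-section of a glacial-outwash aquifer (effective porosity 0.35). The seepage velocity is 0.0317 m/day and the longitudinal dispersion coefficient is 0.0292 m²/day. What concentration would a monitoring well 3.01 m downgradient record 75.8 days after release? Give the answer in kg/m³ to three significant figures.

For an instantaneous plane source, C(x,t) = M/(n_e·A·√(4πDt)) · exp(−(x−vt)²/(4Dt)), with n_e·A the pore (flow) area.
Plume center vt = 0.0317 × 75.8 = 2.40286 m, so the well at 3.01 m is 0.60714 m downgradient of the peak.
√(4πDt) = 5.274 m, giving peak height M/(n_e·A·√(4πDt)) = 0.206/(0.35 × 2.74 × 5.274) = 0.04073 kg/m³.
(x−vt)²/(4Dt) = (0.60714)²/(4 × 0.0292 × 75.8) = 0.04164; exp(−0.04164) = 0.9592.
C = 0.04073 × 0.9592 = 0.0391 kg/m³.

0.0391 kg/m³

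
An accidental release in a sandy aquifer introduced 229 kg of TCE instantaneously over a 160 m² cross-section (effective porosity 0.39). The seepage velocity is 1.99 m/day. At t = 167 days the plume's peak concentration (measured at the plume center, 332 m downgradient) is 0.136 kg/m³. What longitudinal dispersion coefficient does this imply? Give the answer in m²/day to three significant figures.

At the plume center C_max = M/(n_e·A·√(4πDt)), so D = M²/(4πt·(n_e·A·C_max)²).
n_e·A·C_max = 0.39 × 160 × 0.136 = 8.486 kg/m.
D = 229²/(4π × 167 × 8.486²) = 0.347 m²/day.

0.347 m²/day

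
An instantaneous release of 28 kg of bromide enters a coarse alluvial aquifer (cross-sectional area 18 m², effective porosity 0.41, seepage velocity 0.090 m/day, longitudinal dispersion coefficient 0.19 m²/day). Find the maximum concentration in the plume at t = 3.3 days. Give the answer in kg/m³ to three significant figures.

The peak of an instantaneous 1D plume sits at x = vt; there the Gaussian factor is 1 and C_max = M/(n_e·A·√(4πDt)), where n_e·A is the pore area the mass is dissolved in.
√(4πDt) = √(4π × 0.19 × 3.3) = 2.807 m, so C_max = 28/(0.41 × 18 × 2.807) = 1.35 kg/m³.

1.35 kg/m³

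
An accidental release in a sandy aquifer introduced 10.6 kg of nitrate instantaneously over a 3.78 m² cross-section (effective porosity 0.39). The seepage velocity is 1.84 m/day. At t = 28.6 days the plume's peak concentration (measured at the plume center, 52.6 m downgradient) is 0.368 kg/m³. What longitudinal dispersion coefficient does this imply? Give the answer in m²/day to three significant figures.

At the plume center C_max = M/(n_e·A·√(4πDt)), so D = M²/(4πt·(n_e·A·C_max)²).
n_e·A·C_max = 0.39 × 3.78 × 0.368 = 0.5425 kg/m.
D = 10.6²/(4π × 28.6 × 0.5425²) = 1.06 m²/day.

1.06 m²/day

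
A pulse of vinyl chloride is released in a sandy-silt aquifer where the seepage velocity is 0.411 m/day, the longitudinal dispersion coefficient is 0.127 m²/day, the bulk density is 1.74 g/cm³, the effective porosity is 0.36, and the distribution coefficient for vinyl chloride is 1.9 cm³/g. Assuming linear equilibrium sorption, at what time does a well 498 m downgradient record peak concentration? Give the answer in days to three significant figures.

12300 days

Retardation factor R = 1 + ρ_b·K_d/n = 1 + 1.74 × 1.9/0.36 = 10.18.
Sorption retards both mechanisms: v_R = v/R = 0.04037 m/day, D_R = D/R = 0.01248 m²/day.
Peak time from v_R²t² + 2D_R t − x² = 0: t = (√(D_R² + v_R²x²) − D_R)/v_R².
√(D_R² + v_R²x²) = √(0.01248² + 0.04037² × 498²) = 20.10; v_R² = 0.001630.
t = (20.10 − 0.01248)/0.001630 = 12300 days.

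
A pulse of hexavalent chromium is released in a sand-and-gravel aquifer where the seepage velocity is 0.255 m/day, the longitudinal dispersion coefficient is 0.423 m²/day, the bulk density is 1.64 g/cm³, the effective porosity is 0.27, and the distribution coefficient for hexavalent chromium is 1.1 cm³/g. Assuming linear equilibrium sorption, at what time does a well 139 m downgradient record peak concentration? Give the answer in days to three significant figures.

4140 days

Retardation factor R = 1 + ρ_b·K_d/n = 1 + 1.64 × 1.1/0.27 = 7.681.
Sorption retards both mechanisms: v_R = v/R = 0.03320 m/day, D_R = D/R = 0.05507 m²/day.
Peak time from v_R²t² + 2D_R t − x² = 0: t = (√(D_R² + v_R²x²) − D_R)/v_R².
√(D_R² + v_R²x²) = √(0.05507² + 0.03320² × 139²) = 4.615; v_R² = 0.001102.
t = (4.615 − 0.05507)/0.001102 = 4140 days.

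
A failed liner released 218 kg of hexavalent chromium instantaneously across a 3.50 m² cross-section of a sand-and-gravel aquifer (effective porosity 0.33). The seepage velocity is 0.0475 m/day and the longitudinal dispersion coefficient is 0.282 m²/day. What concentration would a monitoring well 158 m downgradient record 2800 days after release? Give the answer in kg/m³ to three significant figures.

1.55 kg/m³

For an instantaneous plane source, C(x,t) = M/(n_e·A·√(4πDt)) · exp(−(x−vt)²/(4Dt)), with n_e·A the pore (flow) area.
Plume center vt = 0.0475 × 2800 = 133 m, so the well at 158 m is 25 m downgradient of the peak.
√(4πDt) = 99.61 m, giving peak height M/(n_e·A·√(4πDt)) = 218/(0.33 × 3.50 × 99.61) = 1.895 kg/m³.
(x−vt)²/(4Dt) = (25)²/(4 × 0.282 × 2800) = 0.1979; exp(−0.1979) = 0.8205.
C = 1.895 × 0.8205 = 1.55 kg/m³.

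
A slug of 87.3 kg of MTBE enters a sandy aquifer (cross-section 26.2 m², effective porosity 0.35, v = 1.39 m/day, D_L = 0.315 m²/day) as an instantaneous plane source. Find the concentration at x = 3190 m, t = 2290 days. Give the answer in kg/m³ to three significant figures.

For an instantaneous plane source, C(x,t) = M/(n_e·A·√(4πDt)) · exp(−(x−vt)²/(4Dt)), with n_e·A the pore (flow) area.
Plume center vt = 1.39 × 2290 = 3183.1 m, so the well at 3190 m is 6.9 m downgradient of the peak.
√(4πDt) = 95.21 m, giving peak height M/(n_e·A·√(4πDt)) = 87.3/(0.35 × 26.2 × 95.21) = 0.09999 kg/m³.
(x−vt)²/(4Dt) = (6.9)²/(4 × 0.315 × 2290) = 0.01650; exp(−0.01650) = 0.9836.
C = 0.09999 × 0.9836 = 0.0984 kg/m³.

0.0984 kg/m³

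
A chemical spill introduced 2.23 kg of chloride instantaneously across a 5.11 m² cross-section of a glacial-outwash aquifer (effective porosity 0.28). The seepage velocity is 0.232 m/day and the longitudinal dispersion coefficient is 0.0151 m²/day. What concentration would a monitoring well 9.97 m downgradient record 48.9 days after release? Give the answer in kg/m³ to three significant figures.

For an instantaneous plane source, C(x,t) = M/(n_e·A·√(4πDt)) · exp(−(x−vt)²/(4Dt)), with n_e·A the pore (flow) area.
Plume center vt = 0.232 × 48.9 = 11.3448 m, so the well at 9.97 m is 1.3748 m upgradient of the peak.
√(4πDt) = 3.046 m, giving peak height M/(n_e·A·√(4πDt)) = 2.23/(0.28 × 5.11 × 3.046) = 0.5117 kg/m³.
(x−vt)²/(4Dt) = (-1.3748)²/(4 × 0.0151 × 48.9) = 0.6399; exp(−0.6399) = 0.5273.
C = 0.5117 × 0.5273 = 0.270 kg/m³.

0.270 kg/m³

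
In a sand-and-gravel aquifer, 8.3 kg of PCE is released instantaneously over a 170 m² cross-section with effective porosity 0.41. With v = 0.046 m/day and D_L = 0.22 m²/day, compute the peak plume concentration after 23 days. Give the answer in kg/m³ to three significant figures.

0.0149 kg/m³

The peak of an instantaneous 1D plume sits at x = vt; there the Gaussian factor is 1 and C_max = M/(n_e·A·√(4πDt)), where n_e·A is the pore area the mass is dissolved in.
√(4πDt) = √(4π × 0.22 × 23) = 7.974 m, so C_max = 8.3/(0.41 × 170 × 7.974) = 0.0149 kg/m³.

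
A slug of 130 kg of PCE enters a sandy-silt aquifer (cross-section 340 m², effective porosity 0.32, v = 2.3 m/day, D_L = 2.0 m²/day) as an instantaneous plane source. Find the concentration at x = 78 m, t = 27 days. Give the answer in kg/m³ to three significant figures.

0.0142 kg/m³

For an instantaneous plane source, C(x,t) = M/(n_e·A·√(4πDt)) · exp(−(x−vt)²/(4Dt)), with n_e·A the pore (flow) area.
Plume center vt = 2.3 × 27 = 62.1 m, so the well at 78 m is 15.9 m downgradient of the peak.
√(4πDt) = 26.05 m, giving peak height M/(n_e·A·√(4πDt)) = 130/(0.32 × 340 × 26.05) = 0.04587 kg/m³.
(x−vt)²/(4Dt) = (15.9)²/(4 × 2.0 × 27) = 1.170; exp(−1.170) = 0.3104.
C = 0.04587 × 0.3104 = 0.0142 kg/m³.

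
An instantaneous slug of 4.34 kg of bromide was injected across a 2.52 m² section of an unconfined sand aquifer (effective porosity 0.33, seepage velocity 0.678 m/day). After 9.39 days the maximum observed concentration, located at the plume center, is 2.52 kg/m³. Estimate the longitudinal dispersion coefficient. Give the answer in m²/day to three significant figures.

At the plume center C_max = M/(n_e·A·√(4πDt)), so D = M²/(4πt·(n_e·A·C_max)²).
n_e·A·C_max = 0.33 × 2.52 × 2.52 = 2.096 kg/m.
D = 4.34²/(4π × 9.39 × 2.096²) = 0.0363 m²/day.

0.0363 m²/day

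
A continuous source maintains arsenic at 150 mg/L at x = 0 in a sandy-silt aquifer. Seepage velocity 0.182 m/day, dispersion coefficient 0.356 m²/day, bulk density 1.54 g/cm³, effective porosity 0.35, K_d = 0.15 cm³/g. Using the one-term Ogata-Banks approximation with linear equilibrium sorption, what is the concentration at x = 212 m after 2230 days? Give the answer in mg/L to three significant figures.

128 mg/L

Retardation factor R = 1 + ρ_b·K_d/n = 1 + 1.54 × 0.15/0.35 = 1.660.
Sorption retards both mechanisms: v_R = v/R = 0.1096 m/day, D_R = D/R = 0.2145 m²/day.
v_R·t = 0.1096 × 2230 = 244.408 m; 2√(D_R t) = 43.74 m; argument = (212 − 244.408)/43.74 = -0.7409.
C = C₀ × ½·erfc(-0.7409) = 150 × 0.8526 = 128 mg/L.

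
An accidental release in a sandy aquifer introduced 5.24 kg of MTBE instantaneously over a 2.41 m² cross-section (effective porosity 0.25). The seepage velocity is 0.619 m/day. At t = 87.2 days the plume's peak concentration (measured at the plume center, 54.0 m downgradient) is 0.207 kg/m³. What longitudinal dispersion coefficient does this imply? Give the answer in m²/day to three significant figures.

1.61 m²/day

At the plume center C_max = M/(n_e·A·√(4πDt)), so D = M²/(4πt·(n_e·A·C_max)²).
n_e·A·C_max = 0.25 × 2.41 × 0.207 = 0.1247 kg/m.
D = 5.24²/(4π × 87.2 × 0.1247²) = 1.61 m²/day.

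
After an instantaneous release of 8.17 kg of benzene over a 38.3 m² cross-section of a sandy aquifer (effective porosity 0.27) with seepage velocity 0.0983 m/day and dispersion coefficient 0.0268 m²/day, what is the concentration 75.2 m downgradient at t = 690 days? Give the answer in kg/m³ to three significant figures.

0.0249 kg/m³

For an instantaneous plane source, C(x,t) = M/(n_e·A·√(4πDt)) · exp(−(x−vt)²/(4Dt)), with n_e·A the pore (flow) area.
Plume center vt = 0.0983 × 690 = 67.827 m, so the well at 75.2 m is 7.373 m downgradient of the peak.
√(4πDt) = 15.24 m, giving peak height M/(n_e·A·√(4πDt)) = 8.17/(0.27 × 38.3 × 15.24) = 0.05184 kg/m³.
(x−vt)²/(4Dt) = (7.373)²/(4 × 0.0268 × 690) = 0.7349; exp(−0.7349) = 0.4796.
C = 0.05184 × 0.4796 = 0.0249 kg/m³.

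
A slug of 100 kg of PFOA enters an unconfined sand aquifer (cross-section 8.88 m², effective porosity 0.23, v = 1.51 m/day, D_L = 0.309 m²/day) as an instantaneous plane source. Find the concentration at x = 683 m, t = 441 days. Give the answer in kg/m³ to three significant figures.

For an instantaneous plane source, C(x,t) = M/(n_e·A·√(4πDt)) · exp(−(x−vt)²/(4Dt)), with n_e·A the pore (flow) area.
Plume center vt = 1.51 × 441 = 665.91 m, so the well at 683 m is 17.09 m downgradient of the peak.
√(4πDt) = 41.38 m, giving peak height M/(n_e·A·√(4πDt)) = 100/(0.23 × 8.88 × 41.38) = 1.183 kg/m³.
(x−vt)²/(4Dt) = (17.09)²/(4 × 0.309 × 441) = 0.5358; exp(−0.5358) = 0.5852.
C = 1.183 × 0.5852 = 0.692 kg/m³.

0.692 kg/m³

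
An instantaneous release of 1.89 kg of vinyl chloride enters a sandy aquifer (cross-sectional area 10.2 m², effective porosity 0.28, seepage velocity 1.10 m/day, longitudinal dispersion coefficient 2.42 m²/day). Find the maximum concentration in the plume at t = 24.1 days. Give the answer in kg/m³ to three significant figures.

The peak of an instantaneous 1D plume sits at x = vt; there the Gaussian factor is 1 and C_max = M/(n_e·A·√(4πDt)), where n_e·A is the pore area the mass is dissolved in.
√(4πDt) = √(4π × 2.42 × 24.1) = 27.07 m, so C_max = 1.89/(0.28 × 10.2 × 27.07) = 0.0244 kg/m³.

0.0244 kg/m³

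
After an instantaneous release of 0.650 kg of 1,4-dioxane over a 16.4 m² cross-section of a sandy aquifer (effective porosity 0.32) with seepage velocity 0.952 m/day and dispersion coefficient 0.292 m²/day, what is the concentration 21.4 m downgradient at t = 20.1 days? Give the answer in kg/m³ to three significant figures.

For an instantaneous plane source, C(x,t) = M/(n_e·A·√(4πDt)) · exp(−(x−vt)²/(4Dt)), with n_e·A the pore (flow) area.
Plume center vt = 0.952 × 20.1 = 19.1352 m, so the well at 21.4 m is 2.2648 m downgradient of the peak.
√(4πDt) = 8.588 m, giving peak height M/(n_e·A·√(4πDt)) = 0.650/(0.32 × 16.4 × 8.588) = 0.01442 kg/m³.
(x−vt)²/(4Dt) = (2.2648)²/(4 × 0.292 × 20.1) = 0.2185; exp(−0.2185) = 0.8037.
C = 0.01442 × 0.8037 = 0.0116 kg/m³.

0.0116 kg/m³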